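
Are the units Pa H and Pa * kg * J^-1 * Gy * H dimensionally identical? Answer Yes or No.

Yes

Left side:
  Pa = N/m² (pressure = force per area),
      = kg·m⁻¹·s⁻².
  H = Wb/A (inductance = flux per current),
      = kg·m²·s⁻²·A⁻².
  Combining: Pa·H = (kg·m⁻¹·s⁻²) · (kg·m²·s⁻²·A⁻²) = kg²·m·s⁻⁴·A⁻².
Right side:
  Pa = kg·m⁻¹·s⁻².
  J = kg·m²·s⁻².
  So J⁻¹ = kg⁻¹·m⁻²·s².
  Gy = m²·s⁻².
  H = kg·m²·s⁻²·A⁻².
  Combining: Pa·kg·J⁻¹·Gy·H = (kg·m⁻¹·s⁻²) · kg · (kg⁻¹·m⁻²·s²) · (m²·s⁻²) · (kg·m²·s⁻²·A⁻²) = kg²·m·s⁻⁴·A⁻².
Both reduce to kg²·m·s⁻⁴·A⁻².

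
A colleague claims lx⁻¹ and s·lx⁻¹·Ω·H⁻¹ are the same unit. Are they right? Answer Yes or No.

Left side:
  lx = m⁻²·cd.
  So lx⁻¹ = m²·cd⁻¹.
Right side:
  lx = m⁻²·cd.
  So lx⁻¹ = m²·cd⁻¹.
  Ω = kg·m²·s⁻³·A⁻².
  H = kg·m²·s⁻²·A⁻².
  So H⁻¹ = kg⁻¹·m⁻²·s²·A².
  Combining: s·lx⁻¹·Ω·H⁻¹ = s · (m²·cd⁻¹) · (kg·m²·s⁻³·A⁻²) · (kg⁻¹·m⁻²·s²·A²) = m²·cd⁻¹.
Both reduce to m²·cd⁻¹.

Yes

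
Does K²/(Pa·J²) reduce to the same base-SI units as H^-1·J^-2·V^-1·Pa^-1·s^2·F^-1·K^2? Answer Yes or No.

No

Left side:
  Pa = kg·m⁻¹·s⁻².
  So Pa⁻¹ = kg⁻¹·m·s².
  J = kg·m²·s⁻².
  So J⁻² = kg⁻²·m⁻⁴·s⁴.
  Combining: K²·Pa⁻¹·J⁻² = K² · (kg⁻¹·m·s²) · (kg⁻²·m⁻⁴·s⁴) = kg⁻³·m⁻³·s⁶·K².
Right side:
  H = kg·m²·s⁻²·A⁻².
  So H⁻¹ = kg⁻¹·m⁻²·s²·A².
  J = kg·m²·s⁻².
  So J⁻² = kg⁻²·m⁻⁴·s⁴.
  V = kg·m²·s⁻³·A⁻¹.
  So V⁻¹ = kg⁻¹·m⁻²·s³·A.
  Pa = kg·m⁻¹·s⁻².
  So Pa⁻¹ = kg⁻¹·m·s².
  F = kg⁻¹·m⁻²·s⁴·A².
  So F⁻¹ = kg·m²·s⁻⁴·A⁻².
  Combining: H⁻¹·J⁻²·V⁻¹·Pa⁻¹·s²·F⁻¹·K² = (kg⁻¹·m⁻²·s²·A²) · (kg⁻²·m⁻⁴·s⁴) · (kg⁻¹·m⁻²·s³·A) · (kg⁻¹·m·s²) · s² · (kg·m²·s⁻⁴·A⁻²) · K² = kg⁻⁴·m⁻⁵·s⁹·A·K².
Left is kg⁻³·m⁻³·s⁶·K²; right is kg⁻⁴·m⁻⁵·s⁹·A·K² — different.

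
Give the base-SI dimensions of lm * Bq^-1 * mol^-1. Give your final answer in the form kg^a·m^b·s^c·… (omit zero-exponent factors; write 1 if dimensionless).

s·mol⁻¹·cd

lm = cd·sr = cd (luminous flux; sr is dimensionless).
Bq = 1/s = s⁻¹ (activity is decays per second).
So Bq⁻¹ = s.
Combining: lm·Bq⁻¹·mol⁻¹ = cd · s · mol⁻¹ = s·mol⁻¹·cd.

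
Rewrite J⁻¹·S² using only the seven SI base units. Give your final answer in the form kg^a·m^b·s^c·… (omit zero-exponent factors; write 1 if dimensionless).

J = kg·m²·s⁻².
So J⁻¹ = kg⁻¹·m⁻²·s².
S = kg⁻¹·m⁻²·s³·A².
So S² = kg⁻²·m⁻⁴·s⁶·A⁴.
Combining: J⁻¹·S² = (kg⁻¹·m⁻²·s²) · (kg⁻²·m⁻⁴·s⁶·A⁴) = kg⁻³·m⁻⁶·s⁸·A⁴.

kg⁻³·m⁻⁶·s⁸·A⁴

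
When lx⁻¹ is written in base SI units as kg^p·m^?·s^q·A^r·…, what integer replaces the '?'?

2

lx = lm/m² (illuminance = luminous flux per area),
    = m⁻²·cd.
So lx⁻¹ = m²·cd⁻¹.
The exponent of m is 2.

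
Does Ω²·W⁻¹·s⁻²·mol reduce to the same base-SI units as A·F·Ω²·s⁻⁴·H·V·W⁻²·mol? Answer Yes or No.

Yes

Left side:
  Ω = V/A (resistance = voltage per current),
      = kg·m²·s⁻³·A⁻².
  So Ω² = kg²·m⁴·s⁻⁶·A⁻⁴.
  W = J/s (power = energy per time),
      = kg·m²·s⁻³.
  So W⁻¹ = kg⁻¹·m⁻²·s³.
  Combining: Ω²·W⁻¹·s⁻²·mol = (kg²·m⁴·s⁻⁶·A⁻⁴) · (kg⁻¹·m⁻²·s³) · s⁻² · mol = kg·m²·s⁻⁵·A⁻⁴·mol.
Right side:
  F = C/V (capacitance = charge per voltage),
      = A·s/(kg·m²·s⁻³·A⁻¹) (substituting C and V),
      = kg⁻¹·m⁻²·s⁴·A².
  Ω = V/A (resistance = voltage per current),
      = kg·m²·s⁻³·A⁻².
  So Ω² = kg²·m⁴·s⁻⁶·A⁻⁴.
  H = Wb/A (inductance = flux per current),
      = kg·m²·s⁻²·A⁻².
  V = W/A (potential = power per current),
      = kg·m²·s⁻³·A⁻¹.
  W = J/s (power = energy per time),
      = kg·m²·s⁻³.
  So W⁻² = kg⁻²·m⁻⁴·s⁶.
  Combining: A·F·Ω²·s⁻⁴·H·V·W⁻²·mol = A · (kg⁻¹·m⁻²·s⁴·A²) · (kg²·m⁴·s⁻⁶·A⁻⁴) · s⁻⁴ · (kg·m²·s⁻²·A⁻²) · (kg·m²·s⁻³·A⁻¹) · (kg⁻²·m⁻⁴·s⁶) · mol = kg·m²·s⁻⁵·A⁻⁴·mol.
Both reduce to kg·m²·s⁻⁵·A⁻⁴·mol.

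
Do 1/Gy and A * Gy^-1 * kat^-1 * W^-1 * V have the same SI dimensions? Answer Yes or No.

Left side:
  Gy = m²·s⁻².
  So Gy⁻¹ = m⁻²·s².
Right side:
  Gy = m²·s⁻².
  So Gy⁻¹ = m⁻²·s².
  kat = s⁻¹·mol.
  So kat⁻¹ = s·mol⁻¹.
  W = kg·m²·s⁻³.
  So W⁻¹ = kg⁻¹·m⁻²·s³.
  V = kg·m²·s⁻³·A⁻¹.
  Combining: A·Gy⁻¹·kat⁻¹·W⁻¹·V = A · (m⁻²·s²) · (s·mol⁻¹) · (kg⁻¹·m⁻²·s³) · (kg·m²·s⁻³·A⁻¹) = m⁻²·s³·mol⁻¹.
Left is m⁻²·s²; right is m⁻²·s³·mol⁻¹ — different.

No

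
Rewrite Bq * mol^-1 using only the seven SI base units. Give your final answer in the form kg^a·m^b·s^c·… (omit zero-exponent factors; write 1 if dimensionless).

Bq = 1/s = s⁻¹ (activity is decays per second).
Combining: Bq·mol⁻¹ = s⁻¹ · mol⁻¹ = s⁻¹·mol⁻¹.

s⁻¹·mol⁻¹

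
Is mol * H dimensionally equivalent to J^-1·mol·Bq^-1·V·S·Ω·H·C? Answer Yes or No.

No

Left side:
  H = kg·m²·s⁻²·A⁻².
  Combining: mol·H = mol · (kg·m²·s⁻²·A⁻²) = kg·m²·s⁻²·A⁻²·mol.
Right side:
  J = N·m (work = force × distance),
      = kg·m²·s⁻².
  So J⁻¹ = kg⁻¹·m⁻²·s².
  Bq = 1/s = s⁻¹ (activity is decays per second).
  So Bq⁻¹ = s.
  V = W/A (potential = power per current),
      = kg·m²·s⁻³·A⁻¹.
  S = 1/Ω (conductance is reciprocal resistance),
      = kg⁻¹·m⁻²·s³·A².
  Ω = V/A (resistance = voltage per current),
      = kg·m²·s⁻³·A⁻².
  H = Wb/A (inductance = flux per current),
      = kg·m²·s⁻²·A⁻².
  C = A·s = s·A (charge = current × time).
  Combining: J⁻¹·mol·Bq⁻¹·V·S·Ω·H·C = (kg⁻¹·m⁻²·s²) · mol · s · (kg·m²·s⁻³·A⁻¹) · (kg⁻¹·m⁻²·s³·A²) · (kg·m²·s⁻³·A⁻²) · (kg·m²·s⁻²·A⁻²) · (s·A) = kg·m²·s⁻¹·A⁻²·mol.
Left is kg·m²·s⁻²·A⁻²·mol; right is kg·m²·s⁻¹·A⁻²·mol — different.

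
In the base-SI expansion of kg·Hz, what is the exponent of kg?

Hz = 1/s = s⁻¹ (frequency is cycles per second).
Combining: kg·Hz = kg · s⁻¹ = kg·s⁻¹.
The exponent of kg is 1.

1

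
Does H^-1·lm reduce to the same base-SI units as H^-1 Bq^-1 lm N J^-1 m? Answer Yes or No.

Left side:
  H = Wb/A (inductance = flux per current),
      = kg·m²·s⁻²·A⁻².
  So H⁻¹ = kg⁻¹·m⁻²·s²·A².
  lm = cd·sr = cd (luminous flux; sr is dimensionless).
  Combining: H⁻¹·lm = (kg⁻¹·m⁻²·s²·A²) · cd = kg⁻¹·m⁻²·s²·A²·cd.
Right side:
  H = Wb/A (inductance = flux per current),
      = kg·m²·s⁻²·A⁻².
  So H⁻¹ = kg⁻¹·m⁻²·s²·A².
  Bq = 1/s = s⁻¹ (activity is decays per second).
  So Bq⁻¹ = s.
  lm = cd·sr = cd (luminous flux; sr is dimensionless).
  N = kg·m/s² = kg·m·s⁻² (force = mass × acceleration).
  J = N·m (work = force × distance),
      = kg·m²·s⁻².
  So J⁻¹ = kg⁻¹·m⁻²·s².
  Combining: H⁻¹·Bq⁻¹·lm·N·J⁻¹·m = (kg⁻¹·m⁻²·s²·A²) · s · cd · (kg·m·s⁻²) · (kg⁻¹·m⁻²·s²) · m = kg⁻¹·m⁻²·s³·A²·cd.
Left is kg⁻¹·m⁻²·s²·A²·cd; right is kg⁻¹·m⁻²·s³·A²·cd — different.

No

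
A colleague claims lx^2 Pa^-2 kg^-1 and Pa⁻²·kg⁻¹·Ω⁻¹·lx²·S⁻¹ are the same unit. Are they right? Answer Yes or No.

Left side:
  lx = lm/m² (illuminance = luminous flux per area),
      = m⁻²·cd.
  So lx² = m⁻⁴·cd².
  Pa = N/m² (pressure = force per area),
      = kg·m⁻¹·s⁻².
  So Pa⁻² = kg⁻²·m²·s⁴.
  Combining: lx²·Pa⁻²·kg⁻¹ = (m⁻⁴·cd²) · (kg⁻²·m²·s⁴) · kg⁻¹ = kg⁻³·m⁻²·s⁴·cd².
Right side:
  Pa = kg·m⁻¹·s⁻².
  So Pa⁻² = kg⁻²·m²·s⁴.
  Ω = kg·m²·s⁻³·A⁻².
  So Ω⁻¹ = kg⁻¹·m⁻²·s³·A².
  lx = m⁻²·cd.
  So lx² = m⁻⁴·cd².
  S = kg⁻¹·m⁻²·s³·A².
  So S⁻¹ = kg·m²·s⁻³·A⁻².
  Combining: Pa⁻²·kg⁻¹·Ω⁻¹·lx²·S⁻¹ = (kg⁻²·m²·s⁴) · kg⁻¹ · (kg⁻¹·m⁻²·s³·A²) · (m⁻⁴·cd²) · (kg·m²·s⁻³·A⁻²) = kg⁻³·m⁻²·s⁴·cd².
Both reduce to kg⁻³·m⁻²·s⁴·cd².

Yes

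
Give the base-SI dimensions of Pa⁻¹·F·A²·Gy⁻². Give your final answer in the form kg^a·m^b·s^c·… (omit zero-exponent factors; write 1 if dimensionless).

Pa = N/m² (pressure = force per area),
    = kg·m⁻¹·s⁻².
So Pa⁻¹ = kg⁻¹·m·s².
F = C/V (capacitance = charge per voltage),
    = A·s/(kg·m²·s⁻³·A⁻¹) (substituting C and V),
    = kg⁻¹·m⁻²·s⁴·A².
Gy = J/kg (absorbed dose = energy per mass),
    = m²·s⁻².
So Gy⁻² = m⁻⁴·s⁴.
Combining: Pa⁻¹·F·A²·Gy⁻² = (kg⁻¹·m·s²) · (kg⁻¹·m⁻²·s⁴·A²) · A² · (m⁻⁴·s⁴) = kg⁻²·m⁻⁵·s¹⁰·A⁴.

kg⁻²·m⁻⁵·s¹⁰·A⁴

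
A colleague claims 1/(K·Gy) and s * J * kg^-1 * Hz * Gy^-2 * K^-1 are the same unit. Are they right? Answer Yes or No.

Yes

Left side:
  Gy = J/kg (absorbed dose = energy per mass),
      = m²·s⁻².
  So Gy⁻¹ = m⁻²·s².
  Combining: K⁻¹·Gy⁻¹ = K⁻¹ · (m⁻²·s²) = m⁻²·s²·K⁻¹.
Right side:
  J = N·m (work = force × distance),
      = kg·m²·s⁻².
  Hz = 1/s = s⁻¹ (frequency is cycles per second).
  Gy = J/kg (absorbed dose = energy per mass),
      = m²·s⁻².
  So Gy⁻² = m⁻⁴·s⁴.
  Combining: s·J·kg⁻¹·Hz·Gy⁻²·K⁻¹ = s · (kg·m²·s⁻²) · kg⁻¹ · s⁻¹ · (m⁻⁴·s⁴) · K⁻¹ = m⁻²·s²·K⁻¹.
Both reduce to m⁻²·s²·K⁻¹.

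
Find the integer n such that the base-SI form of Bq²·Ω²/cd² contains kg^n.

Bq = s⁻¹.
So Bq² = s⁻².
Ω = kg·m²·s⁻³·A⁻².
So Ω² = kg²·m⁴·s⁻⁶·A⁻⁴.
Combining: Bq²·cd⁻²·Ω² = s⁻² · cd⁻² · (kg²·m⁴·s⁻⁶·A⁻⁴) = kg²·m⁴·s⁻⁸·A⁻⁴·cd⁻².
The exponent of kg is 2.

2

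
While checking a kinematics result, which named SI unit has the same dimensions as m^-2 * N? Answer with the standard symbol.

Pa

N = kg·m/s² = kg·m·s⁻² (force = mass × acceleration).
Combining: m⁻²·N = m⁻² · (kg·m·s⁻²) = kg·m⁻¹·s⁻².
kg·m⁻¹·s⁻² is the base-SI form of the pascal.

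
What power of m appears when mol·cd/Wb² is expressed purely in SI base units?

Wb = V·s (flux: a volt is a weber per second),
    = kg·m²·s⁻²·A⁻¹.
So Wb⁻² = kg⁻²·m⁻⁴·s⁴·A².
Combining: mol·cd·Wb⁻² = mol · cd · (kg⁻²·m⁻⁴·s⁴·A²) = kg⁻²·m⁻⁴·s⁴·A²·mol·cd.
The exponent of m is -4.

-4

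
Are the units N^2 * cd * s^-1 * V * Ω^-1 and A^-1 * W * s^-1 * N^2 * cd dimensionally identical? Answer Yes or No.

Left side:
  N = kg·m·s⁻².
  So N² = kg²·m²·s⁻⁴.
  V = kg·m²·s⁻³·A⁻¹.
  Ω = kg·m²·s⁻³·A⁻².
  So Ω⁻¹ = kg⁻¹·m⁻²·s³·A².
  Combining: N²·cd·s⁻¹·V·Ω⁻¹ = (kg²·m²·s⁻⁴) · cd · s⁻¹ · (kg·m²·s⁻³·A⁻¹) · (kg⁻¹·m⁻²·s³·A²) = kg²·m²·s⁻⁵·A·cd.
Right side:
  W = kg·m²·s⁻³.
  N = kg·m·s⁻².
  So N² = kg²·m²·s⁻⁴.
  Combining: A⁻¹·W·s⁻¹·N²·cd = A⁻¹ · (kg·m²·s⁻³) · s⁻¹ · (kg²·m²·s⁻⁴) · cd = kg³·m⁴·s⁻⁸·A⁻¹·cd.
Left is kg²·m²·s⁻⁵·A·cd; right is kg³·m⁴·s⁻⁸·A⁻¹·cd — different.

No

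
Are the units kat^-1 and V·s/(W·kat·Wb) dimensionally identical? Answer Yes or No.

Left side:
  kat = s⁻¹·mol.
  So kat⁻¹ = s·mol⁻¹.
Right side:
  V = W/A (potential = power per current),
      = kg·m²·s⁻³·A⁻¹.
  W = J/s (power = energy per time),
      = kg·m²·s⁻³.
  So W⁻¹ = kg⁻¹·m⁻²·s³.
  kat = mol/s = s⁻¹·mol (catalytic activity).
  So kat⁻¹ = s·mol⁻¹.
  Wb = V·s (flux: a volt is a weber per second),
      = kg·m²·s⁻²·A⁻¹.
  So Wb⁻¹ = kg⁻¹·m⁻²·s²·A.
  Combining: V·s·W⁻¹·kat⁻¹·Wb⁻¹ = (kg·m²·s⁻³·A⁻¹) · s · (kg⁻¹·m⁻²·s³) · (s·mol⁻¹) · (kg⁻¹·m⁻²·s²·A) = kg⁻¹·m⁻²·s⁴·mol⁻¹.
Left is s·mol⁻¹; right is kg⁻¹·m⁻²·s⁴·mol⁻¹ — different.

No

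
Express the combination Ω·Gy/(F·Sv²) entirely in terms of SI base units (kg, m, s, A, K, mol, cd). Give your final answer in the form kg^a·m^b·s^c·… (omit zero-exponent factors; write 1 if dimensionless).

kg²·m²·s⁻⁵·A⁻⁴

F = C/V (capacitance = charge per voltage),
    = A·s/(kg·m²·s⁻³·A⁻¹) (substituting C and V),
    = kg⁻¹·m⁻²·s⁴·A².
So F⁻¹ = kg·m²·s⁻⁴·A⁻².
Ω = V/A (resistance = voltage per current),
    = kg·m²·s⁻³·A⁻².
Gy = J/kg (absorbed dose = energy per mass),
    = m²·s⁻².
Sv = J/kg (equivalent dose = energy per mass),
    = m²·s⁻².
So Sv⁻² = m⁻⁴·s⁴.
Combining: F⁻¹·Ω·Gy·Sv⁻² = (kg·m²·s⁻⁴·A⁻²) · (kg·m²·s⁻³·A⁻²) · (m²·s⁻²) · (m⁻⁴·s⁴) = kg²·m²·s⁻⁵·A⁻⁴.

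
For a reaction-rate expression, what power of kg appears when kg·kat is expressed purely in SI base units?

kat = mol/s = s⁻¹·mol (catalytic activity).
Combining: kg·kat = kg · (s⁻¹·mol) = kg·s⁻¹·mol.
The exponent of kg is 1.

1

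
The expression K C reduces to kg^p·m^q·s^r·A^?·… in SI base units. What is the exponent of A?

C = s·A.
Combining: K·C = K · (s·A) = s·A·K.
The exponent of A is 1.

1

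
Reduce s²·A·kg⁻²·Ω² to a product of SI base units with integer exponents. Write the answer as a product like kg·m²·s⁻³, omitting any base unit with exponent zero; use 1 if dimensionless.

Ω = V/A (resistance = voltage per current),
    = kg·m²·s⁻³·A⁻².
So Ω² = kg²·m⁴·s⁻⁶·A⁻⁴.
Combining: s²·A·kg⁻²·Ω² = s² · A · kg⁻² · (kg²·m⁴·s⁻⁶·A⁻⁴) = m⁴·s⁻⁴·A⁻³.

m⁴·s⁻⁴·A⁻³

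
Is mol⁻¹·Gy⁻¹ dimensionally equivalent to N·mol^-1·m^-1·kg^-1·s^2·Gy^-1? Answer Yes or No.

Left side:
  Gy = J/kg (absorbed dose = energy per mass),
      = m²·s⁻².
  So Gy⁻¹ = m⁻²·s².
  Combining: mol⁻¹·Gy⁻¹ = mol⁻¹ · (m⁻²·s²) = m⁻²·s²·mol⁻¹.
Right side:
  N = kg·m/s² = kg·m·s⁻² (force = mass × acceleration).
  Gy = J/kg (absorbed dose = energy per mass),
      = m²·s⁻².
  So Gy⁻¹ = m⁻²·s².
  Combining: N·mol⁻¹·m⁻¹·kg⁻¹·s²·Gy⁻¹ = (kg·m·s⁻²) · mol⁻¹ · m⁻¹ · kg⁻¹ · s² · (m⁻²·s²) = m⁻²·s²·mol⁻¹.
Both reduce to m⁻²·s²·mol⁻¹.

Yes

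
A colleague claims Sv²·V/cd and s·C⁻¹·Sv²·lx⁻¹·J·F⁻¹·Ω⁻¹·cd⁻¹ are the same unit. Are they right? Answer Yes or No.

Left side:
  Sv = J/kg (equivalent dose = energy per mass),
      = m²·s⁻².
  So Sv² = m⁴·s⁻⁴.
  V = W/A (potential = power per current),
      = kg·m²·s⁻³·A⁻¹.
  Combining: Sv²·V·cd⁻¹ = (m⁴·s⁻⁴) · (kg·m²·s⁻³·A⁻¹) · cd⁻¹ = kg·m⁶·s⁻⁷·A⁻¹·cd⁻¹.
Right side:
  C = s·A.
  So C⁻¹ = s⁻¹·A⁻¹.
  Sv = m²·s⁻².
  So Sv² = m⁴·s⁻⁴.
  lx = m⁻²·cd.
  So lx⁻¹ = m²·cd⁻¹.
  J = kg·m²·s⁻².
  F = kg⁻¹·m⁻²·s⁴·A².
  So F⁻¹ = kg·m²·s⁻⁴·A⁻².
  Ω = kg·m²·s⁻³·A⁻².
  So Ω⁻¹ = kg⁻¹·m⁻²·s³·A².
  Combining: s·C⁻¹·Sv²·lx⁻¹·J·F⁻¹·Ω⁻¹·cd⁻¹ = s · (s⁻¹·A⁻¹) · (m⁴·s⁻⁴) · (m²·cd⁻¹) · (kg·m²·s⁻²) · (kg·m²·s⁻⁴·A⁻²) · (kg⁻¹·m⁻²·s³·A²) · cd⁻¹ = kg·m⁸·s⁻⁷·A⁻¹·cd⁻².
Left is kg·m⁶·s⁻⁷·A⁻¹·cd⁻¹; right is kg·m⁸·s⁻⁷·A⁻¹·cd⁻² — different.

No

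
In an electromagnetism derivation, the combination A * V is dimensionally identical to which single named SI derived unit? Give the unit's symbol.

V = W/A (potential = power per current),
    = kg·m²·s⁻³·A⁻¹.
Combining: A·V = A · (kg·m²·s⁻³·A⁻¹) = kg·m²·s⁻³.
kg·m²·s⁻³ is the base-SI form of the watt.

W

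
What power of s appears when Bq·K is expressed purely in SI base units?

Bq = 1/s = s⁻¹ (activity is decays per second).
Combining: Bq·K = s⁻¹ · K = s⁻¹·K.
The exponent of s is -1.

-1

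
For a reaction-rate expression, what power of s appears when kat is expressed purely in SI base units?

-1

kat = s⁻¹·mol.
The exponent of s is -1.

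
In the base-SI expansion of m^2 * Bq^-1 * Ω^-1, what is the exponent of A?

2

Bq = 1/s = s⁻¹ (activity is decays per second).
So Bq⁻¹ = s.
Ω = V/A (resistance = voltage per current),
    = kg·m²·s⁻³·A⁻².
So Ω⁻¹ = kg⁻¹·m⁻²·s³·A².
Combining: m²·Bq⁻¹·Ω⁻¹ = m² · s · (kg⁻¹·m⁻²·s³·A²) = kg⁻¹·s⁴·A².
The exponent of A is 2.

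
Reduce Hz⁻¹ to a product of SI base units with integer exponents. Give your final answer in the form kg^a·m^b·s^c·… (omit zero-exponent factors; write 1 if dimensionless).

Hz = 1/s = s⁻¹ (frequency is cycles per second).
So Hz⁻¹ = s.

s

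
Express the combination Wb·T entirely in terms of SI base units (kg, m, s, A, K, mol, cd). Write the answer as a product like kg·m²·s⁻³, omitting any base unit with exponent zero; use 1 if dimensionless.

kg²·m²·s⁻⁴·A⁻²

Wb = V·s (flux: a volt is a weber per second),
    = kg·m²·s⁻²·A⁻¹.
T = Wb/m² (flux density = flux per area),
    = kg·s⁻²·A⁻¹.
Combining: Wb·T = (kg·m²·s⁻²·A⁻¹) · (kg·s⁻²·A⁻¹) = kg²·m²·s⁻⁴·A⁻².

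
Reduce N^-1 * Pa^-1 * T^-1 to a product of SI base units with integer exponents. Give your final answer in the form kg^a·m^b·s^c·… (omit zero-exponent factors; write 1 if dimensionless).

N = kg·m/s² = kg·m·s⁻² (force = mass × acceleration).
So N⁻¹ = kg⁻¹·m⁻¹·s².
Pa = N/m² (pressure = force per area),
    = kg·m⁻¹·s⁻².
So Pa⁻¹ = kg⁻¹·m·s².
T = Wb/m² (flux density = flux per area),
    = kg·s⁻²·A⁻¹.
So T⁻¹ = kg⁻¹·s²·A.
Combining: N⁻¹·Pa⁻¹·T⁻¹ = (kg⁻¹·m⁻¹·s²) · (kg⁻¹·m·s²) · (kg⁻¹·s²·A) = kg⁻³·s⁶·A.

kg⁻³·s⁶·A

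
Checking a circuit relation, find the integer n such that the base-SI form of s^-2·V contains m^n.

V = W/A (potential = power per current),
    = kg·m²·s⁻³·A⁻¹.
Combining: s⁻²·V = s⁻² · (kg·m²·s⁻³·A⁻¹) = kg·m²·s⁻⁵·A⁻¹.
The exponent of m is 2.

2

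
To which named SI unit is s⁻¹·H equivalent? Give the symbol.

H = Wb/A (inductance = flux per current),
    = kg·m²·s⁻²·A⁻².
Combining: s⁻¹·H = s⁻¹ · (kg·m²·s⁻²·A⁻²) = kg·m²·s⁻³·A⁻².
kg·m²·s⁻³·A⁻² is the base-SI form of the ohm.

Ω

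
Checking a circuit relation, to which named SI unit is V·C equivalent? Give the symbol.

V = kg·m²·s⁻³·A⁻¹.
C = s·A.
Combining: V·C = (kg·m²·s⁻³·A⁻¹) · (s·A) = kg·m²·s⁻².
kg·m²·s⁻² is the base-SI form of the joule.

J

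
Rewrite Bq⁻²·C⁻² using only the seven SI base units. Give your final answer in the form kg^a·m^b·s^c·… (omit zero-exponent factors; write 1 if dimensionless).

Bq = 1/s = s⁻¹ (activity is decays per second).
So Bq⁻² = s².
C = A·s = s·A (charge = current × time).
So C⁻² = s⁻²·A⁻².
Combining: Bq⁻²·C⁻² = s² · (s⁻²·A⁻²) = A⁻².

A⁻²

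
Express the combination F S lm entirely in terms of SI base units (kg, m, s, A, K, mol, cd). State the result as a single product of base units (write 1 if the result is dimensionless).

kg⁻²·m⁻⁴·s⁷·A⁴·cd

F = C/V (capacitance = charge per voltage),
    = A·s/(kg·m²·s⁻³·A⁻¹) (substituting C and V),
    = kg⁻¹·m⁻²·s⁴·A².
S = 1/Ω (conductance is reciprocal resistance),
    = kg⁻¹·m⁻²·s³·A².
lm = cd·sr = cd (luminous flux; sr is dimensionless).
Combining: F·S·lm = (kg⁻¹·m⁻²·s⁴·A²) · (kg⁻¹·m⁻²·s³·A²) · cd = kg⁻²·m⁻⁴·s⁷·A⁴·cd.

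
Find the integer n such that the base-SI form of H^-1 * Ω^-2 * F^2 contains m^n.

H = Wb/A (inductance = flux per current),
    = kg·m²·s⁻²·A⁻².
So H⁻¹ = kg⁻¹·m⁻²·s²·A².
Ω = V/A (resistance = voltage per current),
    = kg·m²·s⁻³·A⁻².
So Ω⁻² = kg⁻²·m⁻⁴·s⁶·A⁴.
F = C/V (capacitance = charge per voltage),
    = A·s/(kg·m²·s⁻³·A⁻¹) (substituting C and V),
    = kg⁻¹·m⁻²·s⁴·A².
So F² = kg⁻²·m⁻⁴·s⁸·A⁴.
Combining: H⁻¹·Ω⁻²·F² = (kg⁻¹·m⁻²·s²·A²) · (kg⁻²·m⁻⁴·s⁶·A⁴) · (kg⁻²·m⁻⁴·s⁸·A⁴) = kg⁻⁵·m⁻¹⁰·s¹⁶·A¹⁰.
The exponent of m is -10.

-10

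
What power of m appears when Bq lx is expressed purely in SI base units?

-2

Bq = s⁻¹.
lx = m⁻²·cd.
Combining: Bq·lx = s⁻¹ · (m⁻²·cd) = m⁻²·s⁻¹·cd.
The exponent of m is -2.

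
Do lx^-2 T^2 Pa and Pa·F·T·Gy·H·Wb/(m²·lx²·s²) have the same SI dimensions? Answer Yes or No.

No

Left side:
  lx = lm/m² (illuminance = luminous flux per area),
      = m⁻²·cd.
  So lx⁻² = m⁴·cd⁻².
  T = Wb/m² (flux density = flux per area),
      = kg·s⁻²·A⁻¹.
  So T² = kg²·s⁻⁴·A⁻².
  Pa = N/m² (pressure = force per area),
      = kg·m⁻¹·s⁻².
  Combining: lx⁻²·T²·Pa = (m⁴·cd⁻²) · (kg²·s⁻⁴·A⁻²) · (kg·m⁻¹·s⁻²) = kg³·m³·s⁻⁶·A⁻²·cd⁻².
Right side:
  Pa = N/m² (pressure = force per area),
      = kg·m⁻¹·s⁻².
  F = C/V (capacitance = charge per voltage),
      = A·s/(kg·m²·s⁻³·A⁻¹) (substituting C and V),
      = kg⁻¹·m⁻²·s⁴·A².
  lx = lm/m² (illuminance = luminous flux per area),
      = m⁻²·cd.
  So lx⁻² = m⁴·cd⁻².
  T = Wb/m² (flux density = flux per area),
      = kg·s⁻²·A⁻¹.
  Gy = J/kg (absorbed dose = energy per mass),
      = m²·s⁻².
  H = Wb/A (inductance = flux per current),
      = kg·m²·s⁻²·A⁻².
  Wb = V·s (flux: a volt is a weber per second),
      = kg·m²·s⁻²·A⁻¹.
  Combining: Pa·m⁻²·F·lx⁻²·T·Gy·H·Wb·s⁻² = (kg·m⁻¹·s⁻²) · m⁻² · (kg⁻¹·m⁻²·s⁴·A²) · (m⁴·cd⁻²) · (kg·s⁻²·A⁻¹) · (m²·s⁻²) · (kg·m²·s⁻²·A⁻²) · (kg·m²·s⁻²·A⁻¹) · s⁻² = kg³·m⁵·s⁻⁸·A⁻²·cd⁻².
Left is kg³·m³·s⁻⁶·A⁻²·cd⁻²; right is kg³·m⁵·s⁻⁸·A⁻²·cd⁻² — different.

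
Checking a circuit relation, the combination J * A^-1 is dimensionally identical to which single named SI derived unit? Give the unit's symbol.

J = N·m (work = force × distance),
    = kg·m²·s⁻².
Combining: J·A⁻¹ = (kg·m²·s⁻²) · A⁻¹ = kg·m²·s⁻²·A⁻¹.
kg·m²·s⁻²·A⁻¹ is the base-SI form of the weber.

Wb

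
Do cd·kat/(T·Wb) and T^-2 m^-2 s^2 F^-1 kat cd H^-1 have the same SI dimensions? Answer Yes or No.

Left side:
  kat = mol/s = s⁻¹·mol (catalytic activity).
  T = Wb/m² (flux density = flux per area),
      = kg·s⁻²·A⁻¹.
  So T⁻¹ = kg⁻¹·s²·A.
  Wb = V·s (flux: a volt is a weber per second),
      = kg·m²·s⁻²·A⁻¹.
  So Wb⁻¹ = kg⁻¹·m⁻²·s²·A.
  Combining: cd·kat·T⁻¹·Wb⁻¹ = cd · (s⁻¹·mol) · (kg⁻¹·s²·A) · (kg⁻¹·m⁻²·s²·A) = kg⁻²·m⁻²·s³·A²·mol·cd.
Right side:
  T = kg·s⁻²·A⁻¹.
  So T⁻² = kg⁻²·s⁴·A².
  F = kg⁻¹·m⁻²·s⁴·A².
  So F⁻¹ = kg·m²·s⁻⁴·A⁻².
  kat = s⁻¹·mol.
  H = kg·m²·s⁻²·A⁻².
  So H⁻¹ = kg⁻¹·m⁻²·s²·A².
  Combining: T⁻²·m⁻²·s²·F⁻¹·kat·cd·H⁻¹ = (kg⁻²·s⁴·A²) · m⁻² · s² · (kg·m²·s⁻⁴·A⁻²) · (s⁻¹·mol) · cd · (kg⁻¹·m⁻²·s²·A²) = kg⁻²·m⁻²·s³·A²·mol·cd.
Both reduce to kg⁻²·m⁻²·s³·A²·mol·cd.

Yes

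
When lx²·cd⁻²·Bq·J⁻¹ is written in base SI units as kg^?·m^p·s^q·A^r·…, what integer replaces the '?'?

-1

lx = m⁻²·cd.
So lx² = m⁻⁴·cd².
Bq = s⁻¹.
J = kg·m²·s⁻².
So J⁻¹ = kg⁻¹·m⁻²·s².
Combining: lx²·cd⁻²·Bq·J⁻¹ = (m⁻⁴·cd²) · cd⁻² · s⁻¹ · (kg⁻¹·m⁻²·s²) = kg⁻¹·m⁻⁶·s.
The exponent of kg is -1.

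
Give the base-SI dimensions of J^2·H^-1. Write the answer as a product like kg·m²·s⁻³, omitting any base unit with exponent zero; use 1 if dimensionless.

J = N·m (work = force × distance),
    = kg·m²·s⁻².
So J² = kg²·m⁴·s⁻⁴.
H = Wb/A (inductance = flux per current),
    = kg·m²·s⁻²·A⁻².
So H⁻¹ = kg⁻¹·m⁻²·s²·A².
Combining: J²·H⁻¹ = (kg²·m⁴·s⁻⁴) · (kg⁻¹·m⁻²·s²·A²) = kg·m²·s⁻²·A².

kg·m²·s⁻²·A²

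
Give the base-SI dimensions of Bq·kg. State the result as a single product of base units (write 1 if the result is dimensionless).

Bq = 1/s = s⁻¹ (activity is decays per second).
Combining: Bq·kg = s⁻¹ · kg = kg·s⁻¹.

kg·s⁻¹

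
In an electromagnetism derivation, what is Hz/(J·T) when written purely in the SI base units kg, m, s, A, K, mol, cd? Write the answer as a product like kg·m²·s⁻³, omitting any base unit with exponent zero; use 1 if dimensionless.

Hz = 1/s = s⁻¹ (frequency is cycles per second).
J = N·m (work = force × distance),
    = kg·m²·s⁻².
So J⁻¹ = kg⁻¹·m⁻²·s².
T = Wb/m² (flux density = flux per area),
    = kg·s⁻²·A⁻¹.
So T⁻¹ = kg⁻¹·s²·A.
Combining: Hz·J⁻¹·T⁻¹ = s⁻¹ · (kg⁻¹·m⁻²·s²) · (kg⁻¹·s²·A) = kg⁻²·m⁻²·s³·A.

kg⁻²·m⁻²·s³·A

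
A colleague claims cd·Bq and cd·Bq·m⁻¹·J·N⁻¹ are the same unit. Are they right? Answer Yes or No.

Left side:
  Bq = s⁻¹.
  Combining: cd·Bq = cd · s⁻¹ = s⁻¹·cd.
Right side:
  Bq = 1/s = s⁻¹ (activity is decays per second).
  J = N·m (work = force × distance),
      = kg·m²·s⁻².
  N = kg·m/s² = kg·m·s⁻² (force = mass × acceleration).
  So N⁻¹ = kg⁻¹·m⁻¹·s².
  Combining: cd·Bq·m⁻¹·J·N⁻¹ = cd · s⁻¹ · m⁻¹ · (kg·m²·s⁻²) · (kg⁻¹·m⁻¹·s²) = s⁻¹·cd.
Both reduce to s⁻¹·cd.

Yes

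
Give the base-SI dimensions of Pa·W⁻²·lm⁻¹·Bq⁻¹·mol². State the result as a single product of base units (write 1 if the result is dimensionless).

kg⁻¹·m⁻⁵·s⁵·mol²·cd⁻¹

Pa = N/m² (pressure = force per area),
    = kg·m⁻¹·s⁻².
W = J/s (power = energy per time),
    = kg·m²·s⁻³.
So W⁻² = kg⁻²·m⁻⁴·s⁶.
lm = cd·sr = cd (luminous flux; sr is dimensionless).
So lm⁻¹ = cd⁻¹.
Bq = 1/s = s⁻¹ (activity is decays per second).
So Bq⁻¹ = s.
Combining: Pa·W⁻²·lm⁻¹·Bq⁻¹·mol² = (kg·m⁻¹·s⁻²) · (kg⁻²·m⁻⁴·s⁶) · cd⁻¹ · s · mol² = kg⁻¹·m⁻⁵·s⁵·mol²·cd⁻¹.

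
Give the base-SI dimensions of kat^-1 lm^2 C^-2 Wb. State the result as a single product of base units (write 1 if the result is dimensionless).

kat = mol/s = s⁻¹·mol (catalytic activity).
So kat⁻¹ = s·mol⁻¹.
lm = cd·sr = cd (luminous flux; sr is dimensionless).
So lm² = cd².
C = A·s = s·A (charge = current × time).
So C⁻² = s⁻²·A⁻².
Wb = V·s (flux: a volt is a weber per second),
    = kg·m²·s⁻²·A⁻¹.
Combining: kat⁻¹·lm²·C⁻²·Wb = (s·mol⁻¹) · cd² · (s⁻²·A⁻²) · (kg·m²·s⁻²·A⁻¹) = kg·m²·s⁻³·A⁻³·mol⁻¹·cd².

kg·m²·s⁻³·A⁻³·mol⁻¹·cd²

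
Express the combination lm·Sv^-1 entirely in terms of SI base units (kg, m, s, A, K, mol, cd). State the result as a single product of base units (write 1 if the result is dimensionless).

lm = cd.
Sv = m²·s⁻².
So Sv⁻¹ = m⁻²·s².
Combining: lm·Sv⁻¹ = cd · (m⁻²·s²) = m⁻²·s²·cd.

m⁻²·s²·cd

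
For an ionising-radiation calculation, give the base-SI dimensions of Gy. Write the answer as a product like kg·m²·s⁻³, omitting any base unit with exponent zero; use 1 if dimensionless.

Gy = J/kg (absorbed dose = energy per mass),
    = m²·s⁻².

m²·s⁻²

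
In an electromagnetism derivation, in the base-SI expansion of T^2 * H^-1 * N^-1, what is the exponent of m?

T = kg·s⁻²·A⁻¹.
So T² = kg²·s⁻⁴·A⁻².
H = kg·m²·s⁻²·A⁻².
So H⁻¹ = kg⁻¹·m⁻²·s²·A².
N = kg·m·s⁻².
So N⁻¹ = kg⁻¹·m⁻¹·s².
Combining: T²·H⁻¹·N⁻¹ = (kg²·s⁻⁴·A⁻²) · (kg⁻¹·m⁻²·s²·A²) · (kg⁻¹·m⁻¹·s²) = m⁻³.
The exponent of m is -3.

-3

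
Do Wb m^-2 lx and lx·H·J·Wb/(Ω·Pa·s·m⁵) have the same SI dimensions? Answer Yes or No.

Left side:
  Wb = kg·m²·s⁻²·A⁻¹.
  lx = m⁻²·cd.
  Combining: Wb·m⁻²·lx = (kg·m²·s⁻²·A⁻¹) · m⁻² · (m⁻²·cd) = kg·m⁻²·s⁻²·A⁻¹·cd.
Right side:
  lx = m⁻²·cd.
  Ω = kg·m²·s⁻³·A⁻².
  So Ω⁻¹ = kg⁻¹·m⁻²·s³·A².
  H = kg·m²·s⁻²·A⁻².
  Pa = kg·m⁻¹·s⁻².
  So Pa⁻¹ = kg⁻¹·m·s².
  J = kg·m²·s⁻².
  Wb = kg·m²·s⁻²·A⁻¹.
  Combining: lx·Ω⁻¹·H·Pa⁻¹·s⁻¹·J·m⁻⁵·Wb = (m⁻²·cd) · (kg⁻¹·m⁻²·s³·A²) · (kg·m²·s⁻²·A⁻²) · (kg⁻¹·m·s²) · s⁻¹ · (kg·m²·s⁻²) · m⁻⁵ · (kg·m²·s⁻²·A⁻¹) = kg·m⁻²·s⁻²·A⁻¹·cd.
Both reduce to kg·m⁻²·s⁻²·A⁻¹·cd.

Yes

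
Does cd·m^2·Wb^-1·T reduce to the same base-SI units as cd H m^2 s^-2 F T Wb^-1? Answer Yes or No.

Left side:
  Wb = kg·m²·s⁻²·A⁻¹.
  So Wb⁻¹ = kg⁻¹·m⁻²·s²·A.
  T = kg·s⁻²·A⁻¹.
  Combining: cd·m²·Wb⁻¹·T = cd · m² · (kg⁻¹·m⁻²·s²·A) · (kg·s⁻²·A⁻¹) = cd.
Right side:
  H = Wb/A (inductance = flux per current),
      = kg·m²·s⁻²·A⁻².
  F = C/V (capacitance = charge per voltage),
      = A·s/(kg·m²·s⁻³·A⁻¹) (substituting C and V),
      = kg⁻¹·m⁻²·s⁴·A².
  T = Wb/m² (flux density = flux per area),
      = kg·s⁻²·A⁻¹.
  Wb = V·s (flux: a volt is a weber per second),
      = kg·m²·s⁻²·A⁻¹.
  So Wb⁻¹ = kg⁻¹·m⁻²·s²·A.
  Combining: cd·H·m²·s⁻²·F·T·Wb⁻¹ = cd · (kg·m²·s⁻²·A⁻²) · m² · s⁻² · (kg⁻¹·m⁻²·s⁴·A²) · (kg·s⁻²·A⁻¹) · (kg⁻¹·m⁻²·s²·A) = cd.
Both reduce to cd.

Yes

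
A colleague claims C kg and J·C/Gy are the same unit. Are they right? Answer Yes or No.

Left side:
  C = A·s = s·A (charge = current × time).
  Combining: C·kg = (s·A) · kg = kg·s·A.
Right side:
  Gy = J/kg (absorbed dose = energy per mass),
      = m²·s⁻².
  So Gy⁻¹ = m⁻²·s².
  J = N·m (work = force × distance),
      = kg·m²·s⁻².
  C = A·s = s·A (charge = current × time).
  Combining: Gy⁻¹·J·C = (m⁻²·s²) · (kg·m²·s⁻²) · (s·A) = kg·s·A.
Both reduce to kg·s·A.

Yes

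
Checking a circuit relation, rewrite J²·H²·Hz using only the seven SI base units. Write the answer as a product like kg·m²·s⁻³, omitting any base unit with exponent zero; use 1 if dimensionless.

J = kg·m²·s⁻².
So J² = kg²·m⁴·s⁻⁴.
H = kg·m²·s⁻²·A⁻².
So H² = kg²·m⁴·s⁻⁴·A⁻⁴.
Hz = s⁻¹.
Combining: J²·H²·Hz = (kg²·m⁴·s⁻⁴) · (kg²·m⁴·s⁻⁴·A⁻⁴) · s⁻¹ = kg⁴·m⁸·s⁻⁹·A⁻⁴.

kg⁴·m⁸·s⁻⁹·A⁻⁴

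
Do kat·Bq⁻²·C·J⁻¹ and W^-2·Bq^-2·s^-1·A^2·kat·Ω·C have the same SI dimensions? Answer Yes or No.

Left side:
  kat = mol/s = s⁻¹·mol (catalytic activity).
  Bq = 1/s = s⁻¹ (activity is decays per second).
  So Bq⁻² = s².
  C = A·s = s·A (charge = current × time).
  J = N·m (work = force × distance),
      = kg·m²·s⁻².
  So J⁻¹ = kg⁻¹·m⁻²·s².
  Combining: kat·Bq⁻²·C·J⁻¹ = (s⁻¹·mol) · s² · (s·A) · (kg⁻¹·m⁻²·s²) = kg⁻¹·m⁻²·s⁴·A·mol.
Right side:
  W = J/s (power = energy per time),
      = kg·m²·s⁻³.
  So W⁻² = kg⁻²·m⁻⁴·s⁶.
  Bq = 1/s = s⁻¹ (activity is decays per second).
  So Bq⁻² = s².
  kat = mol/s = s⁻¹·mol (catalytic activity).
  Ω = V/A (resistance = voltage per current),
      = kg·m²·s⁻³·A⁻².
  C = A·s = s·A (charge = current × time).
  Combining: W⁻²·Bq⁻²·s⁻¹·A²·kat·Ω·C = (kg⁻²·m⁻⁴·s⁶) · s² · s⁻¹ · A² · (s⁻¹·mol) · (kg·m²·s⁻³·A⁻²) · (s·A) = kg⁻¹·m⁻²·s⁴·A·mol.
Both reduce to kg⁻¹·m⁻²·s⁴·A·mol.

Yes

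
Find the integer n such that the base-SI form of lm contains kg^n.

0

lm = cd.
The exponent of kg is 0.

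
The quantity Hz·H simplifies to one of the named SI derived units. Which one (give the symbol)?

Hz = s⁻¹.
H = kg·m²·s⁻²·A⁻².
Combining: Hz·H = s⁻¹ · (kg·m²·s⁻²·A⁻²) = kg·m²·s⁻³·A⁻².
kg·m²·s⁻³·A⁻² is the base-SI form of the ohm.

Ω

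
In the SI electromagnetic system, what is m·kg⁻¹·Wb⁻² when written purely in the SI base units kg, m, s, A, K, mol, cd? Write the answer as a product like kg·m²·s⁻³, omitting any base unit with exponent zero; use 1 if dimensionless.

Wb = V·s (flux: a volt is a weber per second),
    = kg·m²·s⁻²·A⁻¹.
So Wb⁻² = kg⁻²·m⁻⁴·s⁴·A².
Combining: m·kg⁻¹·Wb⁻² = m · kg⁻¹ · (kg⁻²·m⁻⁴·s⁴·A²) = kg⁻³·m⁻³·s⁴·A².

kg⁻³·m⁻³·s⁴·A²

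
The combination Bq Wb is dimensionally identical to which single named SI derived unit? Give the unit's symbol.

Bq = 1/s = s⁻¹ (activity is decays per second).
Wb = V·s (flux: a volt is a weber per second),
    = kg·m²·s⁻²·A⁻¹.
Combining: Bq·Wb = s⁻¹ · (kg·m²·s⁻²·A⁻¹) = kg·m²·s⁻³·A⁻¹.
kg·m²·s⁻³·A⁻¹ is the base-SI form of the volt.

V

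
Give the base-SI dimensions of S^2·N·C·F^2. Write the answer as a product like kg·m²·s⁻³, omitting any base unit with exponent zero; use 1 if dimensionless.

kg⁻³·m⁻⁷·s¹³·A⁹

S = 1/Ω (conductance is reciprocal resistance),
    = kg⁻¹·m⁻²·s³·A².
So S² = kg⁻²·m⁻⁴·s⁶·A⁴.
N = kg·m/s² = kg·m·s⁻² (force = mass × acceleration).
C = A·s = s·A (charge = current × time).
F = C/V (capacitance = charge per voltage),
    = A·s/(kg·m²·s⁻³·A⁻¹) (substituting C and V),
    = kg⁻¹·m⁻²·s⁴·A².
So F² = kg⁻²·m⁻⁴·s⁸·A⁴.
Combining: S²·N·C·F² = (kg⁻²·m⁻⁴·s⁶·A⁴) · (kg·m·s⁻²) · (s·A) · (kg⁻²·m⁻⁴·s⁸·A⁴) = kg⁻³·m⁻⁷·s¹³·A⁹.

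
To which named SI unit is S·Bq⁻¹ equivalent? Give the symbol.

F

S = 1/Ω (conductance is reciprocal resistance),
    = kg⁻¹·m⁻²·s³·A².
Bq = 1/s = s⁻¹ (activity is decays per second).
So Bq⁻¹ = s.
Combining: S·Bq⁻¹ = (kg⁻¹·m⁻²·s³·A²) · s = kg⁻¹·m⁻²·s⁴·A².
kg⁻¹·m⁻²·s⁴·A² is the base-SI form of the farad.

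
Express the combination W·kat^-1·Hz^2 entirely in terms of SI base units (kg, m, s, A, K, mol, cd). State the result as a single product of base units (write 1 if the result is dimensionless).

kg·m²·s⁻⁴·mol⁻¹

W = kg·m²·s⁻³.
kat = s⁻¹·mol.
So kat⁻¹ = s·mol⁻¹.
Hz = s⁻¹.
So Hz² = s⁻².
Combining: W·kat⁻¹·Hz² = (kg·m²·s⁻³) · (s·mol⁻¹) · s⁻² = kg·m²·s⁻⁴·mol⁻¹.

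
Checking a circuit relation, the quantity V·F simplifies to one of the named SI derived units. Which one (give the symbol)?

C

V = W/A (potential = power per current),
    = kg·m²·s⁻³·A⁻¹.
F = C/V (capacitance = charge per voltage),
    = A·s/(kg·m²·s⁻³·A⁻¹) (substituting C and V),
    = kg⁻¹·m⁻²·s⁴·A².
Combining: V·F = (kg·m²·s⁻³·A⁻¹) · (kg⁻¹·m⁻²·s⁴·A²) = s·A.
s·A is the base-SI form of the coulomb.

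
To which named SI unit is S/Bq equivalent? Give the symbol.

F

S = 1/Ω (conductance is reciprocal resistance),
    = kg⁻¹·m⁻²·s³·A².
Bq = 1/s = s⁻¹ (activity is decays per second).
So Bq⁻¹ = s.
Combining: S·Bq⁻¹ = (kg⁻¹·m⁻²·s³·A²) · s = kg⁻¹·m⁻²·s⁴·A².
kg⁻¹·m⁻²·s⁴·A² is the base-SI form of the farad.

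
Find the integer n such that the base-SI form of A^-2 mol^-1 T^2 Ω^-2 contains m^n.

-4

T = kg·s⁻²·A⁻¹.
So T² = kg²·s⁻⁴·A⁻².
Ω = kg·m²·s⁻³·A⁻².
So Ω⁻² = kg⁻²·m⁻⁴·s⁶·A⁴.
Combining: A⁻²·mol⁻¹·T²·Ω⁻² = A⁻² · mol⁻¹ · (kg²·s⁻⁴·A⁻²) · (kg⁻²·m⁻⁴·s⁶·A⁴) = m⁻⁴·s²·mol⁻¹.
The exponent of m is -4.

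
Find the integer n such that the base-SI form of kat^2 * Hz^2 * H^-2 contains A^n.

4

kat = mol/s = s⁻¹·mol (catalytic activity).
So kat² = s⁻²·mol².
Hz = 1/s = s⁻¹ (frequency is cycles per second).
So Hz² = s⁻².
H = Wb/A (inductance = flux per current),
    = kg·m²·s⁻²·A⁻².
So H⁻² = kg⁻²·m⁻⁴·s⁴·A⁴.
Combining: kat²·Hz²·H⁻² = (s⁻²·mol²) · s⁻² · (kg⁻²·m⁻⁴·s⁴·A⁴) = kg⁻²·m⁻⁴·A⁴·mol².
The exponent of A is 4.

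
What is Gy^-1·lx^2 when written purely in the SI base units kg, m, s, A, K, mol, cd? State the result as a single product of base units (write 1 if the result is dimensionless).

Gy = J/kg (absorbed dose = energy per mass),
    = m²·s⁻².
So Gy⁻¹ = m⁻²·s².
lx = lm/m² (illuminance = luminous flux per area),
    = m⁻²·cd.
So lx² = m⁻⁴·cd².
Combining: Gy⁻¹·lx² = (m⁻²·s²) · (m⁻⁴·cd²) = m⁻⁶·s²·cd².

m⁻⁶·s²·cd²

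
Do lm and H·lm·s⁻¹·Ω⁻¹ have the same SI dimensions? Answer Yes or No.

Yes

Left side:
  lm = cd·sr = cd (luminous flux; sr is dimensionless).
Right side:
  H = kg·m²·s⁻²·A⁻².
  lm = cd.
  Ω = kg·m²·s⁻³·A⁻².
  So Ω⁻¹ = kg⁻¹·m⁻²·s³·A².
  Combining: H·lm·s⁻¹·Ω⁻¹ = (kg·m²·s⁻²·A⁻²) · cd · s⁻¹ · (kg⁻¹·m⁻²·s³·A²) = cd.
Both reduce to cd.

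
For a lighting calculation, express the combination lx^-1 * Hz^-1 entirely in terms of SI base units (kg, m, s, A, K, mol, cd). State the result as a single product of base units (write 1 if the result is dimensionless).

m²·s·cd⁻¹

lx = lm/m² (illuminance = luminous flux per area),
    = m⁻²·cd.
So lx⁻¹ = m²·cd⁻¹.
Hz = 1/s = s⁻¹ (frequency is cycles per second).
So Hz⁻¹ = s.
Combining: lx⁻¹·Hz⁻¹ = (m²·cd⁻¹) · s = m²·s·cd⁻¹.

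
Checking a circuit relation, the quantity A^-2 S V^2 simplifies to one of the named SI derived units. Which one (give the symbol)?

S = 1/Ω (conductance is reciprocal resistance),
    = kg⁻¹·m⁻²·s³·A².
V = W/A (potential = power per current),
    = kg·m²·s⁻³·A⁻¹.
So V² = kg²·m⁴·s⁻⁶·A⁻².
Combining: A⁻²·S·V² = A⁻² · (kg⁻¹·m⁻²·s³·A²) · (kg²·m⁴·s⁻⁶·A⁻²) = kg·m²·s⁻³·A⁻².
kg·m²·s⁻³·A⁻² is the base-SI form of the ohm.

Ω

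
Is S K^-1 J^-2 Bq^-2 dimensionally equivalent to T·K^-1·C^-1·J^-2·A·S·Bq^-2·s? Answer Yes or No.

No

Left side:
  S = kg⁻¹·m⁻²·s³·A².
  J = kg·m²·s⁻².
  So J⁻² = kg⁻²·m⁻⁴·s⁴.
  Bq = s⁻¹.
  So Bq⁻² = s².
  Combining: S·K⁻¹·J⁻²·Bq⁻² = (kg⁻¹·m⁻²·s³·A²) · K⁻¹ · (kg⁻²·m⁻⁴·s⁴) · s² = kg⁻³·m⁻⁶·s⁹·A²·K⁻¹.
Right side:
  T = Wb/m² (flux density = flux per area),
      = kg·s⁻²·A⁻¹.
  C = A·s = s·A (charge = current × time).
  So C⁻¹ = s⁻¹·A⁻¹.
  J = N·m (work = force × distance),
      = kg·m²·s⁻².
  So J⁻² = kg⁻²·m⁻⁴·s⁴.
  S = 1/Ω (conductance is reciprocal resistance),
      = kg⁻¹·m⁻²·s³·A².
  Bq = 1/s = s⁻¹ (activity is decays per second).
  So Bq⁻² = s².
  Combining: T·K⁻¹·C⁻¹·J⁻²·A·S·Bq⁻²·s = (kg·s⁻²·A⁻¹) · K⁻¹ · (s⁻¹·A⁻¹) · (kg⁻²·m⁻⁴·s⁴) · A · (kg⁻¹·m⁻²·s³·A²) · s² · s = kg⁻²·m⁻⁶·s⁷·A·K⁻¹.
Left is kg⁻³·m⁻⁶·s⁹·A²·K⁻¹; right is kg⁻²·m⁻⁶·s⁷·A·K⁻¹ — different.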